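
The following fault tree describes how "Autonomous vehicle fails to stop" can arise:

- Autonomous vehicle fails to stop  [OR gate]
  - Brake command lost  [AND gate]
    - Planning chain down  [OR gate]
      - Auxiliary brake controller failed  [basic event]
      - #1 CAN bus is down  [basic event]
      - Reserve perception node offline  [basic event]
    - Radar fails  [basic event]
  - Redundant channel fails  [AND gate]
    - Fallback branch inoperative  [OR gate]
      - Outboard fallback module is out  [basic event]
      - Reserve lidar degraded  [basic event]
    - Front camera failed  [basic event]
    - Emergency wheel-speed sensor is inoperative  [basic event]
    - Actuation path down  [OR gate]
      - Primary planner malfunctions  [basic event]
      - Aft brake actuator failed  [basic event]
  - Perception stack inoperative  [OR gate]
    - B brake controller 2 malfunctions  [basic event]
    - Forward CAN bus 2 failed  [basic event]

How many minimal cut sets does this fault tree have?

9

Planning chain down [OR]: union of children's cut sets → 3 cut set(s).
Brake command lost [AND]: one cut set from each child combined → 3 × 1 = 3 cut set(s).
Fallback branch inoperative [OR]: union of children's cut sets → 2 cut set(s).
Actuation path down [OR]: union of children's cut sets → 2 cut set(s).
Redundant channel fails [AND]: one cut set from each child combined → 2 × 1 × 1 × 2 = 4 cut set(s).
Perception stack inoperative [OR]: union of children's cut sets → 2 cut set(s).
Autonomous vehicle fails to stop [OR]: union of children's cut sets → 9 cut set(s).
Minimal cut sets: {Auxiliary brake controller failed, Radar fails}; {#1 CAN bus is down, Radar fails}; {Radar fails, Reserve perception node offline}; {Emergency wheel-speed sensor is inoperative, Front camera failed, Outboard fallback module is out, Primary planner malfunctions}; {Aft brake actuator failed, Emergency wheel-speed sensor is inoperative, Front camera failed, Outboard fallback module is out}; {Emergency wheel-speed sensor is inoperative, Front camera failed, Primary planner malfunctions, Reserve lidar degraded}; {Aft brake actuator failed, Emergency wheel-speed sensor is inoperative, Front camera failed, Reserve lidar degraded}; {B brake controller 2 malfunctions}; {Forward CAN bus 2 failed}.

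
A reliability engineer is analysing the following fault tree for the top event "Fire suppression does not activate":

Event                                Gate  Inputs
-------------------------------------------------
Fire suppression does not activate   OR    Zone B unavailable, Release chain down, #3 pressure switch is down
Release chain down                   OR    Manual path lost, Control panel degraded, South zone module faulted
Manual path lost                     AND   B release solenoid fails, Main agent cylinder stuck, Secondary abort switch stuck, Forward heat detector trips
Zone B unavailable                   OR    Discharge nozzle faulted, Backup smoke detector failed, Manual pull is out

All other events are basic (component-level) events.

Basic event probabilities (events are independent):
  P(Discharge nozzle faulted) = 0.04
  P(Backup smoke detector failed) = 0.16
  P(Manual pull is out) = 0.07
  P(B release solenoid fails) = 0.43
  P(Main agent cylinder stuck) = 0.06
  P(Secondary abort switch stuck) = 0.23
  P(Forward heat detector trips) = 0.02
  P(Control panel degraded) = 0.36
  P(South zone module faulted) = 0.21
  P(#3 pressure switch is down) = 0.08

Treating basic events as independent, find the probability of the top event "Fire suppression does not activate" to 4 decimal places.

P(Zone B unavailable) [OR] = 1 − (1−0.04) × (1−0.16) × (1−0.07) = 0.250048
P(Manual path lost) [AND] = 0.43 × 0.06 × 0.23 × 0.02 = 0.000119
P(Release chain down) [OR] = 1 − (1−0.000119) × (1−0.36) × (1−0.21) = 0.494460
P(Fire suppression does not activate) [OR] = 1 − (1−0.250048) × (1−0.494460) × (1−0.08) = 0.651200
Rounded to 4 decimal places: P(Fire suppression does not activate) ≈ 0.6512.

0.6512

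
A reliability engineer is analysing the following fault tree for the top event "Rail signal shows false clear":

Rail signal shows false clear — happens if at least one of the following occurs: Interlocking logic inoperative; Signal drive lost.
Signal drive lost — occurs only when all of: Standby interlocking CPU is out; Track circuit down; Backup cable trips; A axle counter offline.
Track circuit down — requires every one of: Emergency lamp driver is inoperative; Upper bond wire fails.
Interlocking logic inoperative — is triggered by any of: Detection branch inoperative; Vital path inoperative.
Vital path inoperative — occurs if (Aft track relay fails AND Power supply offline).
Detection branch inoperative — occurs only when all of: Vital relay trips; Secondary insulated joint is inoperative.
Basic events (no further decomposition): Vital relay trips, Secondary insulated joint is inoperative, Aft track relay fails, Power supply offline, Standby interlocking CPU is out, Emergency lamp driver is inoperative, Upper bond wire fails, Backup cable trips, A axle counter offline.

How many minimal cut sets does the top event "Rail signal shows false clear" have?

3

Detection branch inoperative [AND]: one cut set from each child combined → 1 × 1 = 1 cut set(s).
Vital path inoperative [AND]: one cut set from each child combined → 1 × 1 = 1 cut set(s).
Interlocking logic inoperative [OR]: union of children's cut sets → 2 cut set(s).
Track circuit down [AND]: one cut set from each child combined → 1 × 1 = 1 cut set(s).
Signal drive lost [AND]: one cut set from each child combined → 1 × 1 × 1 × 1 = 1 cut set(s).
Rail signal shows false clear [OR]: union of children's cut sets → 3 cut set(s).
Minimal cut sets: {Secondary insulated joint is inoperative, Vital relay trips}; {Aft track relay fails, Power supply offline}; {A axle counter offline, Backup cable trips, Emergency lamp driver is inoperative, Standby interlocking CPU is out, Upper bond wire fails}.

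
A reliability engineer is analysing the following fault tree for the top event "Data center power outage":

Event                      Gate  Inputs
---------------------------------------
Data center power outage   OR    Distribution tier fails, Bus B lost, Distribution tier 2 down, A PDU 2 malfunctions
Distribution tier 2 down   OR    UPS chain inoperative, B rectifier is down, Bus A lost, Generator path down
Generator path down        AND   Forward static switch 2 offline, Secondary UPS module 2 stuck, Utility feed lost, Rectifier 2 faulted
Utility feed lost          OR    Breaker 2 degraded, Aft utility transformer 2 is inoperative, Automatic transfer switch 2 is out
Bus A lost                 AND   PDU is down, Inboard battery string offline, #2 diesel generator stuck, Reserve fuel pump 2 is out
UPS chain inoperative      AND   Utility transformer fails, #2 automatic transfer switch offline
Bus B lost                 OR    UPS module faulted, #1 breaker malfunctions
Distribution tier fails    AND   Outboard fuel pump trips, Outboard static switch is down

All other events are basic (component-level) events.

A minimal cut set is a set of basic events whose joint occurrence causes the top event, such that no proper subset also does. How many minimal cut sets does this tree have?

10

Distribution tier fails [AND]: one cut set from each child combined → 1 × 1 = 1 cut set(s).
Bus B lost [OR]: union of children's cut sets → 2 cut set(s).
UPS chain inoperative [AND]: one cut set from each child combined → 1 × 1 = 1 cut set(s).
Bus A lost [AND]: one cut set from each child combined → 1 × 1 × 1 × 1 = 1 cut set(s).
Utility feed lost [OR]: union of children's cut sets → 3 cut set(s).
Generator path down [AND]: one cut set from each child combined → 1 × 1 × 3 × 1 = 3 cut set(s).
Distribution tier 2 down [OR]: union of children's cut sets → 6 cut set(s).
Data center power outage [OR]: union of children's cut sets → 10 cut set(s).
Minimal cut sets: {Outboard fuel pump trips, Outboard static switch is down}; {UPS module faulted}; {#1 breaker malfunctions}; {#2 automatic transfer switch offline, Utility transformer fails}; {B rectifier is down}; {#2 diesel generator stuck, Inboard battery string offline, PDU is down, Reserve fuel pump 2 is out}; {Breaker 2 degraded, Forward static switch 2 offline, Rectifier 2 faulted, Secondary UPS module 2 stuck}; {Aft utility transformer 2 is inoperative, Forward static switch 2 offline, Rectifier 2 faulted, Secondary UPS module 2 stuck}; {Automatic transfer switch 2 is out, Forward static switch 2 offline, Rectifier 2 faulted, Secondary UPS module 2 stuck}; {A PDU 2 malfunctions}.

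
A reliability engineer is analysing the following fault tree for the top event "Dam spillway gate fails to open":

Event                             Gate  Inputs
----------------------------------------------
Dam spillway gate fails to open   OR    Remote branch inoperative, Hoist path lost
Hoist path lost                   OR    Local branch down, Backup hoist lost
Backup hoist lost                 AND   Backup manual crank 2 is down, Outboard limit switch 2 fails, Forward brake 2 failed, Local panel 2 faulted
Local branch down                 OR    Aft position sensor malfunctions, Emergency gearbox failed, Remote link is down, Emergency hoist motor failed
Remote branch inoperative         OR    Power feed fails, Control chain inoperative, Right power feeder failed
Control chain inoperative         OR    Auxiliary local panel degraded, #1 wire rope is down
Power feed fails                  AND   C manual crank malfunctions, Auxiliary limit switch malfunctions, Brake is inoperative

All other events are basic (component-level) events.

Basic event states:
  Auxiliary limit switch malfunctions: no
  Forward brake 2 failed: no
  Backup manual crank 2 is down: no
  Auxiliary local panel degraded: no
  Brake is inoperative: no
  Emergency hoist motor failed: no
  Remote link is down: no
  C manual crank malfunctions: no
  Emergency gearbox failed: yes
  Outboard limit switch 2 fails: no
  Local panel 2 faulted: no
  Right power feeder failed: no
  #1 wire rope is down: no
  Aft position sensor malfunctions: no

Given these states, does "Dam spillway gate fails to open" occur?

Power feed fails [AND]: C manual crank malfunctions=not, Auxiliary limit switch malfunctions=not, Brake is inoperative=not → not all inputs occur → does not occur.
Control chain inoperative [OR]: Auxiliary local panel degraded=not, #1 wire rope is down=not → no input occurs → does not occur.
Remote branch inoperative [OR]: Power feed fails=not, Control chain inoperative=not, Right power feeder failed=not → no input occurs → does not occur.
Local branch down [OR]: Aft position sensor malfunctions=not, Emergency gearbox failed=occurs, Remote link is down=not, Emergency hoist motor failed=not → at least one input occurs → occurs.
Backup hoist lost [AND]: Backup manual crank 2 is down=not, Outboard limit switch 2 fails=not, Forward brake 2 failed=not, Local panel 2 faulted=not → not all inputs occur → does not occur.
Hoist path lost [OR]: Local branch down=occurs, Backup hoist lost=not → at least one input occurs → occurs.
Dam spillway gate fails to open [OR]: Remote branch inoperative=not, Hoist path lost=occurs → at least one input occurs → occurs.

Yes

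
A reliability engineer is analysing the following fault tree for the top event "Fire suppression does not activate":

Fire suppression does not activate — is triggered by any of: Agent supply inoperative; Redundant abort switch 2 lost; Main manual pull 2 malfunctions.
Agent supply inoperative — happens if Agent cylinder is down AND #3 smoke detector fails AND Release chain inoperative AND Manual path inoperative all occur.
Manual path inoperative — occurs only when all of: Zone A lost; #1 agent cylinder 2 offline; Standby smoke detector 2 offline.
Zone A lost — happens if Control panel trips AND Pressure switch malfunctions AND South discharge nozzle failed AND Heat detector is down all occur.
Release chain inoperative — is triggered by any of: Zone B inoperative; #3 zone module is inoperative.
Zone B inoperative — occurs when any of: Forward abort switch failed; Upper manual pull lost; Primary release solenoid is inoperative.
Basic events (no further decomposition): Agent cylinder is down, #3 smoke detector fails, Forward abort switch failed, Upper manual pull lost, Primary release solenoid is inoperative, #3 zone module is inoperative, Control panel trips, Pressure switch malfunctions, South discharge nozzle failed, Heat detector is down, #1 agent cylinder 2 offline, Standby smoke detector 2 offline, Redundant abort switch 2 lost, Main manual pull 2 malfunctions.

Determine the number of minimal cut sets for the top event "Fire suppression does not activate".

6

Zone B inoperative [OR]: union of children's cut sets → 3 cut set(s).
Release chain inoperative [OR]: union of children's cut sets → 4 cut set(s).
Zone A lost [AND]: one cut set from each child combined → 1 × 1 × 1 × 1 = 1 cut set(s).
Manual path inoperative [AND]: one cut set from each child combined → 1 × 1 × 1 = 1 cut set(s).
Agent supply inoperative [AND]: one cut set from each child combined → 1 × 1 × 4 × 1 = 4 cut set(s).
Fire suppression does not activate [OR]: union of children's cut sets → 6 cut set(s).
Minimal cut sets: {#1 agent cylinder 2 offline, #3 smoke detector fails, Agent cylinder is down, Control panel trips, Forward abort switch failed, Heat detector is down, Pressure switch malfunctions, South discharge nozzle failed, Standby smoke detector 2 offline}; {#1 agent cylinder 2 offline, #3 smoke detector fails, Agent cylinder is down, Control panel trips, Heat detector is down, Pressure switch malfunctions, South discharge nozzle failed, Standby smoke detector 2 offline, Upper manual pull lost}; {#1 agent cylinder 2 offline, #3 smoke detector fails, Agent cylinder is down, Control panel trips, Heat detector is down, Pressure switch malfunctions, Primary release solenoid is inoperative, South discharge nozzle failed, Standby smoke detector 2 offline}; {#1 agent cylinder 2 offline, #3 smoke detector fails, #3 zone module is inoperative, Agent cylinder is down, Control panel trips, Heat detector is down, Pressure switch malfunctions, South discharge nozzle failed, Standby smoke detector 2 offline}; {Redundant abort switch 2 lost}; {Main manual pull 2 malfunctions}.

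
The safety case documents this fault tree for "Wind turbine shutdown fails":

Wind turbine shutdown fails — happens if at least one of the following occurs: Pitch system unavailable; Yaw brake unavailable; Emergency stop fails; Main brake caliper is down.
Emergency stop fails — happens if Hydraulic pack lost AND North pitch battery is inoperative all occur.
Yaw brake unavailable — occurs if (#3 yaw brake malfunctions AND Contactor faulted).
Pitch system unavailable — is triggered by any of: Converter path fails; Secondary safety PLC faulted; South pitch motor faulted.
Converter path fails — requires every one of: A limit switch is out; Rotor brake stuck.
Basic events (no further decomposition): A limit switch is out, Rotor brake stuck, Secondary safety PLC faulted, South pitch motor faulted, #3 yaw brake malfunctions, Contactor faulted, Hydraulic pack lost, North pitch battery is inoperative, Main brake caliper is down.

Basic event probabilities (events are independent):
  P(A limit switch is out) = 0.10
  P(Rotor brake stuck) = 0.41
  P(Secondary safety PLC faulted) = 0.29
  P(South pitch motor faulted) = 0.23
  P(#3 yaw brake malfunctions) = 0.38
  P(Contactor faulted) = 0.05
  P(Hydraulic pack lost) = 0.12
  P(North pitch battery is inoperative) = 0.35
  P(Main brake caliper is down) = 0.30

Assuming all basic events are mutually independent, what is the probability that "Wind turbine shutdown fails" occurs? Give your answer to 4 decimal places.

0.6551

P(Converter path fails) [AND] = 0.10 × 0.41 = 0.041000
P(Pitch system unavailable) [OR] = 1 − (1−0.041000) × (1−0.29) × (1−0.23) = 0.475715
P(Yaw brake unavailable) [AND] = 0.38 × 0.05 = 0.019000
P(Emergency stop fails) [AND] = 0.12 × 0.35 = 0.042000
P(Wind turbine shutdown fails) [OR] = 1 − (1−0.475715) × (1−0.019000) × (1−0.042000) × (1−0.30) = 0.655095
Rounded to 4 decimal places: P(Wind turbine shutdown fails) ≈ 0.6551.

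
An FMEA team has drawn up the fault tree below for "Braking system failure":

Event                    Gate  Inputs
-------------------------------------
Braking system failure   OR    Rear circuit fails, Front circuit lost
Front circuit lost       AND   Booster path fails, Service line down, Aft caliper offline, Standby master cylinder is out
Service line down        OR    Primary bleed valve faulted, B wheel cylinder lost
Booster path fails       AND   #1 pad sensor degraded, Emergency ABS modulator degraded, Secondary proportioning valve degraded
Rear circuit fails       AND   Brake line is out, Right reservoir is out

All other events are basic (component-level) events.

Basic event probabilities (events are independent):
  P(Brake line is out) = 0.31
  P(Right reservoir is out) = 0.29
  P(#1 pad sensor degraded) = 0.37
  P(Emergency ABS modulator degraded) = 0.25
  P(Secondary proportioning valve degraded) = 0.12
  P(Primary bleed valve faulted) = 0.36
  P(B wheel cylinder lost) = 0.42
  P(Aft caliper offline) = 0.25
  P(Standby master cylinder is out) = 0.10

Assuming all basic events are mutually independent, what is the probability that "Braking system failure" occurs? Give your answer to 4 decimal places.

P(Rear circuit fails) [AND] = 0.31 × 0.29 = 0.089900
P(Booster path fails) [AND] = 0.37 × 0.25 × 0.12 = 0.011100
P(Service line down) [OR] = 1 − (1−0.36) × (1−0.42) = 0.628800
P(Front circuit lost) [AND] = 0.011100 × 0.628800 × 0.25 × 0.10 = 0.000174
P(Braking system failure) [OR] = 1 − (1−0.089900) × (1−0.000174) = 0.090058
Rounded to 4 decimal places: P(Braking system failure) ≈ 0.0901.

0.0901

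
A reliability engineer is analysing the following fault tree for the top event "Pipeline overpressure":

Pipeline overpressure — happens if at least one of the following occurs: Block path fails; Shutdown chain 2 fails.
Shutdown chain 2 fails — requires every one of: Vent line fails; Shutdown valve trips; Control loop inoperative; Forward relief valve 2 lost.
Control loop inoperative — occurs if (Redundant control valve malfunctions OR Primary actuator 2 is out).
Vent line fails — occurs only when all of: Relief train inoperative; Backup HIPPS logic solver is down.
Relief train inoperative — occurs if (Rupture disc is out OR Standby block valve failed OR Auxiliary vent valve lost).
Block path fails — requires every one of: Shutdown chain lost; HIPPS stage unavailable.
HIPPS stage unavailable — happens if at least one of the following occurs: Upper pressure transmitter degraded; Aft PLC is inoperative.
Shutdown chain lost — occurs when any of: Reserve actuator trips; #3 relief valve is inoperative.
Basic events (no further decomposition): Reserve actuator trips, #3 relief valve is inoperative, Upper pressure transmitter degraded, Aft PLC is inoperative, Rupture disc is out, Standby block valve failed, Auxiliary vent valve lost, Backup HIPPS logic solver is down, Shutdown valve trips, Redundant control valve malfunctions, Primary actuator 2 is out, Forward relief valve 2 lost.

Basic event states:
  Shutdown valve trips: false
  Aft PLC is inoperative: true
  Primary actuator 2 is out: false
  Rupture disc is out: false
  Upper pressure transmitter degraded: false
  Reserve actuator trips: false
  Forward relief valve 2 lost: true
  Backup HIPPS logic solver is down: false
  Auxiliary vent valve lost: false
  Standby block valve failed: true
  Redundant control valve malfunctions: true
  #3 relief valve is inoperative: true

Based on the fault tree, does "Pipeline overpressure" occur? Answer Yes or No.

Shutdown chain lost [OR]: Reserve actuator trips=not, #3 relief valve is inoperative=occurs → at least one input occurs → occurs.
HIPPS stage unavailable [OR]: Upper pressure transmitter degraded=not, Aft PLC is inoperative=occurs → at least one input occurs → occurs.
Block path fails [AND]: Shutdown chain lost=occurs, HIPPS stage unavailable=occurs → all inputs occur → occurs.
Relief train inoperative [OR]: Rupture disc is out=not, Standby block valve failed=occurs, Auxiliary vent valve lost=not → at least one input occurs → occurs.
Vent line fails [AND]: Relief train inoperative=occurs, Backup HIPPS logic solver is down=not → not all inputs occur → does not occur.
Control loop inoperative [OR]: Redundant control valve malfunctions=occurs, Primary actuator 2 is out=not → at least one input occurs → occurs.
Shutdown chain 2 fails [AND]: Vent line fails=not, Shutdown valve trips=not, Control loop inoperative=occurs, Forward relief valve 2 lost=occurs → not all inputs occur → does not occur.
Pipeline overpressure [OR]: Block path fails=occurs, Shutdown chain 2 fails=not → at least one input occurs → occurs.

Yes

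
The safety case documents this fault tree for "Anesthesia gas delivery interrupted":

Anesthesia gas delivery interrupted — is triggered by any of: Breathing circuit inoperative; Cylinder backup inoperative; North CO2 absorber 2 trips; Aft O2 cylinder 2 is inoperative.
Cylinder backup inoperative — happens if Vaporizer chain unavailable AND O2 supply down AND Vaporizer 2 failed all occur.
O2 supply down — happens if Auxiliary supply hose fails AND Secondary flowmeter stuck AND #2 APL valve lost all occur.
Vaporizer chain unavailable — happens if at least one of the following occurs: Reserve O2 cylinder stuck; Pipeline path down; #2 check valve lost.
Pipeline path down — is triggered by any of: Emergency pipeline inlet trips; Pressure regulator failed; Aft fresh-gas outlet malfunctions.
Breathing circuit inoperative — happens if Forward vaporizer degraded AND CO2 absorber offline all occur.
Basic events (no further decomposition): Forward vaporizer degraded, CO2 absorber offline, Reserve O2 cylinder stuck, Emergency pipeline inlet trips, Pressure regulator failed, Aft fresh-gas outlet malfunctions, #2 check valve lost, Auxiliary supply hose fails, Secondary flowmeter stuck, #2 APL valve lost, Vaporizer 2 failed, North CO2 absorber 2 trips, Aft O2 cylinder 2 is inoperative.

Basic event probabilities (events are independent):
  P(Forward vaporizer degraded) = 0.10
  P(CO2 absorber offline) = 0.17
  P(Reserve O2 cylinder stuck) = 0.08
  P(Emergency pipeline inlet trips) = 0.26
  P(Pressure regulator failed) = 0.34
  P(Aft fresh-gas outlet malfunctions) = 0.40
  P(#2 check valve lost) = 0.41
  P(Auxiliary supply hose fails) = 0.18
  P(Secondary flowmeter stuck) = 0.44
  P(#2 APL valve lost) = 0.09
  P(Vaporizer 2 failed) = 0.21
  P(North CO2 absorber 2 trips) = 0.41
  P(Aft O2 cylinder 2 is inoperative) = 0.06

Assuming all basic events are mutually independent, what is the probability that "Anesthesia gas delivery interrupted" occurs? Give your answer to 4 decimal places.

P(Breathing circuit inoperative) [AND] = 0.10 × 0.17 = 0.017000
P(Pipeline path down) [OR] = 1 − (1−0.26) × (1−0.34) × (1−0.40) = 0.706960
P(Vaporizer chain unavailable) [OR] = 1 − (1−0.08) × (1−0.706960) × (1−0.41) = 0.840938
P(O2 supply down) [AND] = 0.18 × 0.44 × 0.09 = 0.007128
P(Cylinder backup inoperative) [AND] = 0.840938 × 0.007128 × 0.21 = 0.001259
P(Anesthesia gas delivery interrupted) [OR] = 1 − (1−0.017000) × (1−0.001259) × (1−0.41) × (1−0.06) = 0.455515
Rounded to 4 decimal places: P(Anesthesia gas delivery interrupted) ≈ 0.4555.

0.4555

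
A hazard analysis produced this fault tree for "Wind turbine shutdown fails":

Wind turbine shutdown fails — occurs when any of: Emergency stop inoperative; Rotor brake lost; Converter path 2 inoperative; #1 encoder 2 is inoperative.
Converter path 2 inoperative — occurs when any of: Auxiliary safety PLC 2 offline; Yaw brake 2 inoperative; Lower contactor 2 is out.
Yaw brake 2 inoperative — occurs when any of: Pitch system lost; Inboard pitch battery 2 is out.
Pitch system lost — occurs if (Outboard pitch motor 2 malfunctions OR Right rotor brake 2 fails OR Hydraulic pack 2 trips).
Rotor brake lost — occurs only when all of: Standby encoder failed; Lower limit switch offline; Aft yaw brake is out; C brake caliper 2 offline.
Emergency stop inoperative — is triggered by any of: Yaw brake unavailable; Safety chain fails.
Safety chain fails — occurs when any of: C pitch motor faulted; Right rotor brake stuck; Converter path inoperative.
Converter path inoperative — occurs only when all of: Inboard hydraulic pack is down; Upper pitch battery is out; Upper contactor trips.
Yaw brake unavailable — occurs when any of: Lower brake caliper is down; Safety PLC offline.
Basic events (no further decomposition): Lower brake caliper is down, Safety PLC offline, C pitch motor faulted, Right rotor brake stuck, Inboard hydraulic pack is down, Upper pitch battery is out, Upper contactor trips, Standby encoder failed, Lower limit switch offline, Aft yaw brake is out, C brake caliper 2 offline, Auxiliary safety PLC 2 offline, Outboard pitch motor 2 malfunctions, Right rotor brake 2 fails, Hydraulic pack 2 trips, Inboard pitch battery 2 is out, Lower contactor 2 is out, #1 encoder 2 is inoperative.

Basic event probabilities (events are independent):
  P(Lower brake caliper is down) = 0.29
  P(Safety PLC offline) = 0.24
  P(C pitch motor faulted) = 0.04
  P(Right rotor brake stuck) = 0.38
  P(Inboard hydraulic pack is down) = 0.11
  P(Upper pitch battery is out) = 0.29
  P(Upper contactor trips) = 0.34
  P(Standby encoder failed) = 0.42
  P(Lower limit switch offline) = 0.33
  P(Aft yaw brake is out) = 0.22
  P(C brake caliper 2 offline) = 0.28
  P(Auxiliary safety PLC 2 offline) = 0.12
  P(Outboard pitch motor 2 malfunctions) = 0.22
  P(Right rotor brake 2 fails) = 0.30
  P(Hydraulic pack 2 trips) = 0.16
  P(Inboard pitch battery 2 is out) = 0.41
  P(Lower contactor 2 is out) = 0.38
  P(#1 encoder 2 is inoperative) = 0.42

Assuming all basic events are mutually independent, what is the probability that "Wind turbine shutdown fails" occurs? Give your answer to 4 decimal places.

0.9730

P(Yaw brake unavailable) [OR] = 1 − (1−0.29) × (1−0.24) = 0.460400
P(Converter path inoperative) [AND] = 0.11 × 0.29 × 0.34 = 0.010846
P(Safety chain fails) [OR] = 1 − (1−0.04) × (1−0.38) × (1−0.010846) = 0.411256
P(Emergency stop inoperative) [OR] = 1 − (1−0.460400) × (1−0.411256) = 0.682314
P(Rotor brake lost) [AND] = 0.42 × 0.33 × 0.22 × 0.28 = 0.008538
P(Pitch system lost) [OR] = 1 − (1−0.22) × (1−0.30) × (1−0.16) = 0.541360
P(Yaw brake 2 inoperative) [OR] = 1 − (1−0.541360) × (1−0.41) = 0.729402
P(Converter path 2 inoperative) [OR] = 1 − (1−0.12) × (1−0.729402) × (1−0.38) = 0.852362
P(Wind turbine shutdown fails) [OR] = 1 − (1−0.682314) × (1−0.008538) × (1−0.852362) × (1−0.42) = 0.973029
Rounded to 4 decimal places: P(Wind turbine shutdown fails) ≈ 0.9730.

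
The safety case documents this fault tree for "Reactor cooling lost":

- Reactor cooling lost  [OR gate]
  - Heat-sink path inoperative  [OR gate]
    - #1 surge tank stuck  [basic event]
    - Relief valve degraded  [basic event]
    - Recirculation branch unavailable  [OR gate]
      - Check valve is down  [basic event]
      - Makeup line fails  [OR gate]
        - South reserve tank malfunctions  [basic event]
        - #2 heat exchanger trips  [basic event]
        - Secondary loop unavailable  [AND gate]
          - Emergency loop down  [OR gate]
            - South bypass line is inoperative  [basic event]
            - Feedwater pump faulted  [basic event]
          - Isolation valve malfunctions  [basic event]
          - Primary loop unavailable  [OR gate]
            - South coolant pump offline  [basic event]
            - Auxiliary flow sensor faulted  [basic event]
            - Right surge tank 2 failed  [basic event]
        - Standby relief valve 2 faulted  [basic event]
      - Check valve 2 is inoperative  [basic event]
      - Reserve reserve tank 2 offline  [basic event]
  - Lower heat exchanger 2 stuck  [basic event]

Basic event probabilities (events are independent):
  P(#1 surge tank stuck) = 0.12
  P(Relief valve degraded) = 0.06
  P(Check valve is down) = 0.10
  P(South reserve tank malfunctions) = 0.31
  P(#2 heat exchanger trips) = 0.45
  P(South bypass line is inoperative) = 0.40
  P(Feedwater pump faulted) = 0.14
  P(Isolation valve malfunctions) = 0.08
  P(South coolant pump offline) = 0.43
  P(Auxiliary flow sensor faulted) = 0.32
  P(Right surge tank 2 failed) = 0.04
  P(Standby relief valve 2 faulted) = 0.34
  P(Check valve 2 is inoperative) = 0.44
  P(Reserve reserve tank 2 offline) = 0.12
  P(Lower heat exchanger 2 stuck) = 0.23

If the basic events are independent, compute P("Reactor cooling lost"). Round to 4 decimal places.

0.9310

P(Emergency loop down) [OR] = 1 − (1−0.40) × (1−0.14) = 0.484000
P(Primary loop unavailable) [OR] = 1 − (1−0.43) × (1−0.32) × (1−0.04) = 0.627904
P(Secondary loop unavailable) [AND] = 0.484000 × 0.08 × 0.627904 = 0.024312
P(Makeup line fails) [OR] = 1 − (1−0.31) × (1−0.45) × (1−0.024312) × (1−0.34) = 0.755619
P(Recirculation branch unavailable) [OR] = 1 − (1−0.10) × (1−0.755619) × (1−0.44) × (1−0.12) = 0.891612
P(Heat-sink path inoperative) [OR] = 1 − (1−0.12) × (1−0.06) × (1−0.891612) = 0.910341
P(Reactor cooling lost) [OR] = 1 − (1−0.910341) × (1−0.23) = 0.930963
Rounded to 4 decimal places: P(Reactor cooling lost) ≈ 0.9310.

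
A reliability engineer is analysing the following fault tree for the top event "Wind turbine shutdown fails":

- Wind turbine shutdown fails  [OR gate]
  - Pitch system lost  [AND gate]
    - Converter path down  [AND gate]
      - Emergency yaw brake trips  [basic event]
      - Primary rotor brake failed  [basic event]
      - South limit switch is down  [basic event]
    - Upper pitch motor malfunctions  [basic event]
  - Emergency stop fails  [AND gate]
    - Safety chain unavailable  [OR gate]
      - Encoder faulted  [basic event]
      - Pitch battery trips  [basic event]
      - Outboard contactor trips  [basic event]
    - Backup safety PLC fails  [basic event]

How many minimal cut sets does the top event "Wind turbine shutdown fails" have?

4

Converter path down [AND]: one cut set from each child combined → 1 × 1 × 1 = 1 cut set(s).
Pitch system lost [AND]: one cut set from each child combined → 1 × 1 = 1 cut set(s).
Safety chain unavailable [OR]: union of children's cut sets → 3 cut set(s).
Emergency stop fails [AND]: one cut set from each child combined → 3 × 1 = 3 cut set(s).
Wind turbine shutdown fails [OR]: union of children's cut sets → 4 cut set(s).
Minimal cut sets: {Emergency yaw brake trips, Primary rotor brake failed, South limit switch is down, Upper pitch motor malfunctions}; {Backup safety PLC fails, Encoder faulted}; {Backup safety PLC fails, Pitch battery trips}; {Backup safety PLC fails, Outboard contactor trips}.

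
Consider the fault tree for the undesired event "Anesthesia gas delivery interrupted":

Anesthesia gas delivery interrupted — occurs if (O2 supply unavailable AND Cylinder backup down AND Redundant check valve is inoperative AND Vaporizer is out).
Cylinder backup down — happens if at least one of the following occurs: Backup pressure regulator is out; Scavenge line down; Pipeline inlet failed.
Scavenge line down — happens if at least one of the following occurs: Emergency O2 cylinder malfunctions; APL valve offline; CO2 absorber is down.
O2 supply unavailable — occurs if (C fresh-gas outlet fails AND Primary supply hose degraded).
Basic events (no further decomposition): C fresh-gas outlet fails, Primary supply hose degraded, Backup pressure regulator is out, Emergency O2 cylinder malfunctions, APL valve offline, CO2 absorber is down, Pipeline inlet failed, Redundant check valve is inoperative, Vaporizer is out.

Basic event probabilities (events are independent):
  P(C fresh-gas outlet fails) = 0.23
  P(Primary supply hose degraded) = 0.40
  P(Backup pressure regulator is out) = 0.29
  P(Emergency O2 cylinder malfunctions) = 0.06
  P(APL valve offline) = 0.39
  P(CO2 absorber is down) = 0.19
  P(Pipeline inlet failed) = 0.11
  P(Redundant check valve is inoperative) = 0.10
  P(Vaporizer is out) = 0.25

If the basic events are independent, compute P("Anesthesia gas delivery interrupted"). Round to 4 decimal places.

0.0016

P(O2 supply unavailable) [AND] = 0.23 × 0.40 = 0.092000
P(Scavenge line down) [OR] = 1 − (1−0.06) × (1−0.39) × (1−0.19) = 0.535546
P(Cylinder backup down) [OR] = 1 − (1−0.29) × (1−0.535546) × (1−0.11) = 0.706512
P(Anesthesia gas delivery interrupted) [AND] = 0.092000 × 0.706512 × 0.10 × 0.25 = 0.001625
Rounded to 4 decimal places: P(Anesthesia gas delivery interrupted) ≈ 0.0016.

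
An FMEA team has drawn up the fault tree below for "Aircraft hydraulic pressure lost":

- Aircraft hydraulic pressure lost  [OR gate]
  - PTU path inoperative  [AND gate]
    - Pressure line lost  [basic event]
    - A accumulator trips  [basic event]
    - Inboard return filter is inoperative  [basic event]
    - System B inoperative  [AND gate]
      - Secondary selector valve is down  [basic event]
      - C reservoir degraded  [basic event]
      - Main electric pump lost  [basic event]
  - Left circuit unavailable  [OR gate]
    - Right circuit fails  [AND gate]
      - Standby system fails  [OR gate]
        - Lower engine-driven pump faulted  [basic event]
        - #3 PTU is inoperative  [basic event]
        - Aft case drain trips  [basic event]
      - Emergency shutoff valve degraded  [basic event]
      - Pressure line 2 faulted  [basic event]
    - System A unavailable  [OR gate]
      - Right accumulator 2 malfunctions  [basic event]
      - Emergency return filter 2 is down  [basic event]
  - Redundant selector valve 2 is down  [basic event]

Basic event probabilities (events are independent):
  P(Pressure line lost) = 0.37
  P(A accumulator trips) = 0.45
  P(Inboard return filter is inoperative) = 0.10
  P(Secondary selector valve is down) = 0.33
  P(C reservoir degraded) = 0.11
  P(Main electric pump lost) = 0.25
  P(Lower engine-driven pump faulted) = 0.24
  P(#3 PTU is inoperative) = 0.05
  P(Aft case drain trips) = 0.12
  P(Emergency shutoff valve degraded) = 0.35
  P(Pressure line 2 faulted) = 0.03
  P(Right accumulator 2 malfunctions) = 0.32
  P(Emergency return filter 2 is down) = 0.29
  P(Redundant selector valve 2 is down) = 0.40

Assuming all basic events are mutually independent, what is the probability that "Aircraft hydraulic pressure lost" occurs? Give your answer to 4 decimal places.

0.7115

P(System B inoperative) [AND] = 0.33 × 0.11 × 0.25 = 0.009075
P(PTU path inoperative) [AND] = 0.37 × 0.45 × 0.10 × 0.009075 = 0.000151
P(Standby system fails) [OR] = 1 − (1−0.24) × (1−0.05) × (1−0.12) = 0.364640
P(Right circuit fails) [AND] = 0.364640 × 0.35 × 0.03 = 0.003829
P(System A unavailable) [OR] = 1 − (1−0.32) × (1−0.29) = 0.517200
P(Left circuit unavailable) [OR] = 1 − (1−0.003829) × (1−0.517200) = 0.519049
P(Aircraft hydraulic pressure lost) [OR] = 1 − (1−0.000151) × (1−0.519049) × (1−0.40) = 0.711473
Rounded to 4 decimal places: P(Aircraft hydraulic pressure lost) ≈ 0.7115.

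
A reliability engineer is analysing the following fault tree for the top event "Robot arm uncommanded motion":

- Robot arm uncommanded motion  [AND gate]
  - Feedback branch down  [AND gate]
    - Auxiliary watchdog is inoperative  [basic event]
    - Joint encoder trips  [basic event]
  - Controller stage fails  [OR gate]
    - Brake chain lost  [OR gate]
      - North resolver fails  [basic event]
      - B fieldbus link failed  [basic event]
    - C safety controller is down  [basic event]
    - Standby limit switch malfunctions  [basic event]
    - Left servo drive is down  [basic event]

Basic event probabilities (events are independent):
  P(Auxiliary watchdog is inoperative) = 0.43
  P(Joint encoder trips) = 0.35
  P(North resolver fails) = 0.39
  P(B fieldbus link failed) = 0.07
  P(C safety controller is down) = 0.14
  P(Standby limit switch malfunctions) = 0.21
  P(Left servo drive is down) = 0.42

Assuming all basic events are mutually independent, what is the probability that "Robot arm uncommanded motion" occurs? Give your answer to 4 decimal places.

P(Feedback branch down) [AND] = 0.43 × 0.35 = 0.150500
P(Brake chain lost) [OR] = 1 − (1−0.39) × (1−0.07) = 0.432700
P(Controller stage fails) [OR] = 1 − (1−0.432700) × (1−0.14) × (1−0.21) × (1−0.42) = 0.776454
P(Robot arm uncommanded motion) [AND] = 0.150500 × 0.776454 = 0.116856
Rounded to 4 decimal places: P(Robot arm uncommanded motion) ≈ 0.1169.

0.1169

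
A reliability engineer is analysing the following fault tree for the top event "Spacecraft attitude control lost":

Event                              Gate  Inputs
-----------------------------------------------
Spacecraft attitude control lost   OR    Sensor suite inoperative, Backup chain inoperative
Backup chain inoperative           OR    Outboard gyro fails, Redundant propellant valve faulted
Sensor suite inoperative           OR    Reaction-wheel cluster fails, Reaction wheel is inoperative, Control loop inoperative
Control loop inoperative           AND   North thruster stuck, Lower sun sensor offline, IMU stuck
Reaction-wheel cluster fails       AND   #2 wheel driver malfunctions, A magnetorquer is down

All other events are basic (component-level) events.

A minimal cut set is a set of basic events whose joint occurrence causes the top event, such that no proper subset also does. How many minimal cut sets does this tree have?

5

Reaction-wheel cluster fails [AND]: one cut set from each child combined → 1 × 1 = 1 cut set(s).
Control loop inoperative [AND]: one cut set from each child combined → 1 × 1 × 1 = 1 cut set(s).
Sensor suite inoperative [OR]: union of children's cut sets → 3 cut set(s).
Backup chain inoperative [OR]: union of children's cut sets → 2 cut set(s).
Spacecraft attitude control lost [OR]: union of children's cut sets → 5 cut set(s).
Minimal cut sets: {#2 wheel driver malfunctions, A magnetorquer is down}; {Reaction wheel is inoperative}; {IMU stuck, Lower sun sensor offline, North thruster stuck}; {Outboard gyro fails}; {Redundant propellant valve faulted}.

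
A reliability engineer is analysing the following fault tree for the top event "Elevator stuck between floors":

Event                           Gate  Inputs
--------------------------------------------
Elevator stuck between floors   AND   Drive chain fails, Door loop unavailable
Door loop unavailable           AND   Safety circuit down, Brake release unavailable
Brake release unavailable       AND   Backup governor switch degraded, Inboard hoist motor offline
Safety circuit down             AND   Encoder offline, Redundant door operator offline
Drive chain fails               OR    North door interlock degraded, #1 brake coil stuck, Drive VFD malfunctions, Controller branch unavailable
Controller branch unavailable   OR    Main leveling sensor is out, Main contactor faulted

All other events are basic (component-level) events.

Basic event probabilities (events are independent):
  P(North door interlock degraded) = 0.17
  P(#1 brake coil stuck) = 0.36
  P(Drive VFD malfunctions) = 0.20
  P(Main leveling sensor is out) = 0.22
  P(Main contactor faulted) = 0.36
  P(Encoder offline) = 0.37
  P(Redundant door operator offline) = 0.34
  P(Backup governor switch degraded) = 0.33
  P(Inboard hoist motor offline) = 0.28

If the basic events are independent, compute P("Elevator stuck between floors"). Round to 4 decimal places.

P(Controller branch unavailable) [OR] = 1 − (1−0.22) × (1−0.36) = 0.500800
P(Drive chain fails) [OR] = 1 − (1−0.17) × (1−0.36) × (1−0.20) × (1−0.500800) = 0.787860
P(Safety circuit down) [AND] = 0.37 × 0.34 = 0.125800
P(Brake release unavailable) [AND] = 0.33 × 0.28 = 0.092400
P(Door loop unavailable) [AND] = 0.125800 × 0.092400 = 0.011624
P(Elevator stuck between floors) [AND] = 0.787860 × 0.011624 = 0.009158
Rounded to 4 decimal places: P(Elevator stuck between floors) ≈ 0.0092.

0.0092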